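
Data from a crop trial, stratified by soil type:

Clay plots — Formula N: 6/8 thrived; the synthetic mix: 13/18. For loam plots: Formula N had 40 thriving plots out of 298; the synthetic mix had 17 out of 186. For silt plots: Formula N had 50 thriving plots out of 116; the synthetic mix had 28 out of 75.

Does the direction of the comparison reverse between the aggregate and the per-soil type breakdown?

No

Clay: Formula N 6/8 = 75.0%, the synthetic mix 13/18 = 72.2% → Formula N
Loam: Formula N 40/298 = 13.4%, the synthetic mix 17/186 = 9.1% → Formula N
Silt: Formula N 50/116 = 43.1%, the synthetic mix 28/75 = 37.3% → Formula N
Overall: Formula N 96/422 = 22.7%, the synthetic mix 58/279 = 20.8% → Formula N
Formula N wins overall and in every soil group — no reversal.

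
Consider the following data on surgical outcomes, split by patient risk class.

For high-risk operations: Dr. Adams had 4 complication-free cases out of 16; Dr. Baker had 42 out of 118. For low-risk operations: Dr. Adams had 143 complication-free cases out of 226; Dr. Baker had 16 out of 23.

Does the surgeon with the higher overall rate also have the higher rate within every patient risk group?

No

High-risk: Dr. Adams 4/16 = 25.0%, Dr. Baker 42/118 = 35.6% → Dr. Baker
Low-risk: Dr. Adams 143/226 = 63.3%, Dr. Baker 16/23 = 69.6% → Dr. Baker
Overall: Dr. Adams 147/242 = 60.7%, Dr. Baker 58/141 = 41.1% → Dr. Adams
Dr. Baker wins each patient risk group but Dr. Adams wins overall — the comparison reverses. Dr. Baker's operations skew toward high-risk, which has a lower base rate.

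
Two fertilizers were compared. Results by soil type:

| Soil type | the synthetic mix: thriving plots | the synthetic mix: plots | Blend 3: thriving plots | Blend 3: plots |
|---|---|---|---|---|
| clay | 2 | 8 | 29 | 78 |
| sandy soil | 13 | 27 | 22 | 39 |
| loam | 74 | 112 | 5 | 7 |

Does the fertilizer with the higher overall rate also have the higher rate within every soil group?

Clay: the synthetic mix 2/8 = 25.0%, Blend 3 29/78 = 37.2% → Blend 3
Sandy soil: the synthetic mix 13/27 = 48.1%, Blend 3 22/39 = 56.4% → Blend 3
Loam: the synthetic mix 74/112 = 66.1%, Blend 3 5/7 = 71.4% → Blend 3
Overall: the synthetic mix 89/147 = 60.5%, Blend 3 56/124 = 45.2% → the synthetic mix
Blend 3 wins each soil group but the synthetic mix wins overall — the comparison reverses. Blend 3's plots skew toward clay, which has a lower base rate.

No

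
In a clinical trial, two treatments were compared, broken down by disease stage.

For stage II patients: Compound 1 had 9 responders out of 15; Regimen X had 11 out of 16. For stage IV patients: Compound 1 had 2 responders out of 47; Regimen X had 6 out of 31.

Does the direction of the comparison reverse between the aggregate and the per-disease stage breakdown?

Stage II: Compound 1 9/15 = 60.0%, Regimen X 11/16 = 68.8% → Regimen X
Stage IV: Compound 1 2/47 = 4.3%, Regimen X 6/31 = 19.4% → Regimen X
Overall: Compound 1 11/62 = 17.7%, Regimen X 17/47 = 36.2% → Regimen X
Regimen X wins overall and in every disease group — no reversal.

No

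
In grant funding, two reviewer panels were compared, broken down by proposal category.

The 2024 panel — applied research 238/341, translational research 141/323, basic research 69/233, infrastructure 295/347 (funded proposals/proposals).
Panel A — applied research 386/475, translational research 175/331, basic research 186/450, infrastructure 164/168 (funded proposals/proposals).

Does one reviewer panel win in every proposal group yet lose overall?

Applied research: the 2024 panel 238/341 = 69.8%, Panel A 386/475 = 81.3% → Panel A
Translational research: the 2024 panel 141/323 = 43.7%, Panel A 175/331 = 52.9% → Panel A
Basic research: the 2024 panel 69/233 = 29.6%, Panel A 186/450 = 41.3% → Panel A
Infrastructure: the 2024 panel 295/347 = 85.0%, Panel A 164/168 = 97.6% → Panel A
Overall: the 2024 panel 743/1244 = 59.7%, Panel A 911/1424 = 64.0% → Panel A
Panel A wins overall and in every proposal group — no reversal.

No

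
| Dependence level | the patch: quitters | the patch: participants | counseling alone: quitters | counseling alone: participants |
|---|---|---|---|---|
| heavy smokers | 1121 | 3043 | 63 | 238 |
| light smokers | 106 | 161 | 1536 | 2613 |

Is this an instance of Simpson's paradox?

Heavy smokers: the patch 1121/3043 = 36.8%, counseling alone 63/238 = 26.5% → the patch
Light smokers: the patch 106/161 = 65.8%, counseling alone 1536/2613 = 58.8% → the patch
Overall: the patch 1227/3204 = 38.3%, counseling alone 1599/2851 = 56.1% → counseling alone
The patch wins each dependence group but counseling alone wins overall — the comparison reverses. The patch's participants skew toward heavy smokers, which has a lower base rate.

Yes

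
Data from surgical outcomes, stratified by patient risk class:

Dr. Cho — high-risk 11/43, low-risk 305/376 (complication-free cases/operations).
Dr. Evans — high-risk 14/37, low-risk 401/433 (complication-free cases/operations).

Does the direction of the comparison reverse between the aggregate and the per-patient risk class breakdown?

High-risk: Dr. Cho 11/43 = 25.6%, Dr. Evans 14/37 = 37.8% → Dr. Evans
Low-risk: Dr. Cho 305/376 = 81.1%, Dr. Evans 401/433 = 92.6% → Dr. Evans
Overall: Dr. Cho 316/419 = 75.4%, Dr. Evans 415/470 = 88.3% → Dr. Evans
Dr. Evans wins overall and in every patient risk group — no reversal.

No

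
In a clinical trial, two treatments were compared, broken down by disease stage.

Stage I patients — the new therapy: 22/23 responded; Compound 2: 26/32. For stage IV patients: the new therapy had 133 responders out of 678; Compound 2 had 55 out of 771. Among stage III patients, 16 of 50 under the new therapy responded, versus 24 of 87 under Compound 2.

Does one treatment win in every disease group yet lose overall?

No

Stage I: the new therapy 22/23 = 95.7%, Compound 2 26/32 = 81.2% → the new therapy
Stage IV: the new therapy 133/678 = 19.6%, Compound 2 55/771 = 7.1% → the new therapy
Stage III: the new therapy 16/50 = 32.0%, Compound 2 24/87 = 27.6% → the new therapy
Overall: the new therapy 171/751 = 22.8%, Compound 2 105/890 = 11.8% → the new therapy
The new therapy wins overall and in every disease group — no reversal.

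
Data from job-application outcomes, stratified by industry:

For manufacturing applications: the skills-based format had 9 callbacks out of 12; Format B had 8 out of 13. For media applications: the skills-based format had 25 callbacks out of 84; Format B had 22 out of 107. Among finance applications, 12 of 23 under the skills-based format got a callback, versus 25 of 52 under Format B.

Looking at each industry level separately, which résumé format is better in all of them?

the skills-based format

Manufacturing: the skills-based format 9/12 = 75.0%, Format B 8/13 = 61.5% → the skills-based format
Media: the skills-based format 25/84 = 29.8%, Format B 22/107 = 20.6% → the skills-based format
Finance: the skills-based format 12/23 = 52.2%, Format B 25/52 = 48.1% → the skills-based format
The skills-based format has the higher rate in all 3 groups.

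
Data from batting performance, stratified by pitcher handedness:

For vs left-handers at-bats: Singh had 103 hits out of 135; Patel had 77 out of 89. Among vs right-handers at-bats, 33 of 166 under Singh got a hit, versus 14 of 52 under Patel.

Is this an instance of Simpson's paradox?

Vs left-handers: Singh 103/135 = 76.3%, Patel 77/89 = 86.5% → Patel
Vs right-handers: Singh 33/166 = 19.9%, Patel 14/52 = 26.9% → Patel
Overall: Singh 136/301 = 45.2%, Patel 91/141 = 64.5% → Patel
Patel wins overall and in every pitcher group — no reversal.

No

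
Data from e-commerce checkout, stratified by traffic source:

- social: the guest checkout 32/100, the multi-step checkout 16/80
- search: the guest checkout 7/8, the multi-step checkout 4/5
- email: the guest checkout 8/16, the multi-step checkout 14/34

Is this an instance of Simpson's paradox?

No

Social: the guest checkout 32/100 = 32.0%, the multi-step checkout 16/80 = 20.0% → the guest checkout
Search: the guest checkout 7/8 = 87.5%, the multi-step checkout 4/5 = 80.0% → the guest checkout
Email: the guest checkout 8/16 = 50.0%, the multi-step checkout 14/34 = 41.2% → the guest checkout
Overall: the guest checkout 47/124 = 37.9%, the multi-step checkout 34/119 = 28.6% → the guest checkout
The guest checkout wins overall and in every traffic group — no reversal.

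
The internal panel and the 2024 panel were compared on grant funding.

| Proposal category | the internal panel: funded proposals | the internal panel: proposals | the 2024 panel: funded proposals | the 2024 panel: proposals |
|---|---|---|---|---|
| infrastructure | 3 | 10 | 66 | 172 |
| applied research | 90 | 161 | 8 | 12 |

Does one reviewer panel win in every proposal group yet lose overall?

Yes

Infrastructure: the internal panel 3/10 = 30.0%, the 2024 panel 66/172 = 38.4% → the 2024 panel
Applied research: the internal panel 90/161 = 55.9%, the 2024 panel 8/12 = 66.7% → the 2024 panel
Overall: the internal panel 93/171 = 54.4%, the 2024 panel 74/184 = 40.2% → the internal panel
The 2024 panel wins each proposal group but the internal panel wins overall — the comparison reverses. The 2024 panel's proposals skew toward infrastructure, which has a lower base rate.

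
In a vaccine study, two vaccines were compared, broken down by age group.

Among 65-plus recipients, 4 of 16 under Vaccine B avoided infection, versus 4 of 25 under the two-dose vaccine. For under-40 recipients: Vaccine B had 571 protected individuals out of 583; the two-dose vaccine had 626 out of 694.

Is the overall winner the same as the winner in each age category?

65-plus: Vaccine B 4/16 = 25.0%, the two-dose vaccine 4/25 = 16.0% → Vaccine B
Under-40: Vaccine B 571/583 = 97.9%, the two-dose vaccine 626/694 = 90.2% → Vaccine B
Overall: Vaccine B 575/599 = 96.0%, the two-dose vaccine 630/719 = 87.6% → Vaccine B
Vaccine B wins overall and in every age group — no reversal.

Yes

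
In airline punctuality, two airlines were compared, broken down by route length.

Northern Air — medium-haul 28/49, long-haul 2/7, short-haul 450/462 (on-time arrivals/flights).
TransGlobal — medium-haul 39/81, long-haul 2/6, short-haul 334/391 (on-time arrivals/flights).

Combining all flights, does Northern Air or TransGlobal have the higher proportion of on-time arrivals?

Medium-haul: Northern Air 28/49 = 57.1%, TransGlobal 39/81 = 48.1% → Northern Air
Long-haul: Northern Air 2/7 = 28.6%, TransGlobal 2/6 = 33.3% → TransGlobal
Short-haul: Northern Air 450/462 = 97.4%, TransGlobal 334/391 = 85.4% → Northern Air
Overall: Northern Air 480/518 = 92.7%, TransGlobal 375/478 = 78.5% → Northern Air
(Neither sweeps every route group, but Northern Air has the higher pooled rate.)

Northern Air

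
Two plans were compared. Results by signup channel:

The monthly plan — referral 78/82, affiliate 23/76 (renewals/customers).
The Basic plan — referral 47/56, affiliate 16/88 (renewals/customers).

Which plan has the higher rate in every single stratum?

the monthly plan

Referral: the monthly plan 78/82 = 95.1%, the Basic plan 47/56 = 83.9% → the monthly plan
Affiliate: the monthly plan 23/76 = 30.3%, the Basic plan 16/88 = 18.2% → the monthly plan
The monthly plan has the higher rate in both groups.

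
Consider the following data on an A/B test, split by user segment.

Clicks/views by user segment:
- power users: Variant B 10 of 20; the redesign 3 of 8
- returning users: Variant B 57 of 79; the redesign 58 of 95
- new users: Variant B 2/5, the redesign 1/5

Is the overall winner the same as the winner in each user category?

Power users: Variant B 10/20 = 50.0%, the redesign 3/8 = 37.5% → Variant B
Returning users: Variant B 57/79 = 72.2%, the redesign 58/95 = 61.1% → Variant B
New users: Variant B 2/5 = 40.0%, the redesign 1/5 = 20.0% → Variant B
Overall: Variant B 69/104 = 66.3%, the redesign 62/108 = 57.4% → Variant B
Variant B wins overall and in every user group — no reversal.

Yes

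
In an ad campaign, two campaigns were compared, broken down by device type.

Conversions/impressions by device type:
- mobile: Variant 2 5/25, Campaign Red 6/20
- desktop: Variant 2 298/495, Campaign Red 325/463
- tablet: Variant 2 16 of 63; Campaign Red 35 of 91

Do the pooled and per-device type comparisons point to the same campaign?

Mobile: Variant 2 5/25 = 20.0%, Campaign Red 6/20 = 30.0% → Campaign Red
Desktop: Variant 2 298/495 = 60.2%, Campaign Red 325/463 = 70.2% → Campaign Red
Tablet: Variant 2 16/63 = 25.4%, Campaign Red 35/91 = 38.5% → Campaign Red
Overall: Variant 2 319/583 = 54.7%, Campaign Red 366/574 = 63.8% → Campaign Red
Campaign Red wins overall and in every device group — no reversal.

Yes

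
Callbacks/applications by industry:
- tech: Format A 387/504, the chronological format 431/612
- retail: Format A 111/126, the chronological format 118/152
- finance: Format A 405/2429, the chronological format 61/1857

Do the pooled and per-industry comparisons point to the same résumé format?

Tech: Format A 387/504 = 76.8%, the chronological format 431/612 = 70.4% → Format A
Retail: Format A 111/126 = 88.1%, the chronological format 118/152 = 77.6% → Format A
Finance: Format A 405/2429 = 16.7%, the chronological format 61/1857 = 3.3% → Format A
Overall: Format A 903/3059 = 29.5%, the chronological format 610/2621 = 23.3% → Format A
Format A wins overall and in every industry group — no reversal.

Yes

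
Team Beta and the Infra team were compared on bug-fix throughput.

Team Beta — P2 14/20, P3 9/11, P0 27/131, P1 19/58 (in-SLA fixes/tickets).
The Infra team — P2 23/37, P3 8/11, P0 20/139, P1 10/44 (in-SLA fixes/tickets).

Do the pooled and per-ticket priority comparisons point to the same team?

Yes

P2: Team Beta 14/20 = 70.0%, the Infra team 23/37 = 62.2% → Team Beta
P3: Team Beta 9/11 = 81.8%, the Infra team 8/11 = 72.7% → Team Beta
P0: Team Beta 27/131 = 20.6%, the Infra team 20/139 = 14.4% → Team Beta
P1: Team Beta 19/58 = 32.8%, the Infra team 10/44 = 22.7% → Team Beta
Overall: Team Beta 69/220 = 31.4%, the Infra team 61/231 = 26.4% → Team Beta
Team Beta wins overall and in every ticket group — no reversal.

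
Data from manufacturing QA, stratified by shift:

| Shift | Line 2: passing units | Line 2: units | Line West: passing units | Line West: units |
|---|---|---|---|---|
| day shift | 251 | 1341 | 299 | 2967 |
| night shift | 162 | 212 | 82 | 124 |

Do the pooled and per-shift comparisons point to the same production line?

Yes

Day shift: Line 2 251/1341 = 18.7%, Line West 299/2967 = 10.1% → Line 2
Night shift: Line 2 162/212 = 76.4%, Line West 82/124 = 66.1% → Line 2
Overall: Line 2 413/1553 = 26.6%, Line West 381/3091 = 12.3% → Line 2
Line 2 wins overall and in every shift group — no reversal.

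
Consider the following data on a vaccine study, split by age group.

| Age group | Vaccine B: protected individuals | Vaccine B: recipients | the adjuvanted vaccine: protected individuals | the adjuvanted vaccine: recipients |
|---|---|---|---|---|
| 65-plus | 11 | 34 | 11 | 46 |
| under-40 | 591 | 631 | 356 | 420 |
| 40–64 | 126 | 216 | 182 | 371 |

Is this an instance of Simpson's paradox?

65-plus: Vaccine B 11/34 = 32.4%, the adjuvanted vaccine 11/46 = 23.9% → Vaccine B
Under-40: Vaccine B 591/631 = 93.7%, the adjuvanted vaccine 356/420 = 84.8% → Vaccine B
40–64: Vaccine B 126/216 = 58.3%, the adjuvanted vaccine 182/371 = 49.1% → Vaccine B
Overall: Vaccine B 728/881 = 82.6%, the adjuvanted vaccine 549/837 = 65.6% → Vaccine B
Vaccine B wins overall and in every age group — no reversal.

No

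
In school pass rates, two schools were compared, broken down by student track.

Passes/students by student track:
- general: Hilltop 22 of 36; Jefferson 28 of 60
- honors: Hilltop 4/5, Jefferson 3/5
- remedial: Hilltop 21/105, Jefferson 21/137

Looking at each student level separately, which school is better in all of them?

Hilltop

General: Hilltop 22/36 = 61.1%, Jefferson 28/60 = 46.7% → Hilltop
Honors: Hilltop 4/5 = 80.0%, Jefferson 3/5 = 60.0% → Hilltop
Remedial: Hilltop 21/105 = 20.0%, Jefferson 21/137 = 15.3% → Hilltop
Hilltop has the higher rate in all 3 groups.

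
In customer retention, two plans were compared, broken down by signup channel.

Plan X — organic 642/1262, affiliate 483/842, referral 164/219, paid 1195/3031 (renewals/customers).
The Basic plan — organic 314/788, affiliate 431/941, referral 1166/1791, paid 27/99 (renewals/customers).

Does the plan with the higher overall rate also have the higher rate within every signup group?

No

Organic: Plan X 642/1262 = 50.9%, the Basic plan 314/788 = 39.8% → Plan X
Affiliate: Plan X 483/842 = 57.4%, the Basic plan 431/941 = 45.8% → Plan X
Referral: Plan X 164/219 = 74.9%, the Basic plan 1166/1791 = 65.1% → Plan X
Paid: Plan X 1195/3031 = 39.4%, the Basic plan 27/99 = 27.3% → Plan X
Overall: Plan X 2484/5354 = 46.4%, the Basic plan 1938/3619 = 53.6% → the Basic plan
Plan X wins each signup group but the Basic plan wins overall — the comparison reverses. Plan X's customers skew toward paid, which has a lower base rate.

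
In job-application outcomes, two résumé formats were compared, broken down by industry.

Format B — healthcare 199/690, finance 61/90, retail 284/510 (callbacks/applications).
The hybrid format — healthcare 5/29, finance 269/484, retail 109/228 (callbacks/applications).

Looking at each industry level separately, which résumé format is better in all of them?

Format B

Healthcare: Format B 199/690 = 28.8%, the hybrid format 5/29 = 17.2% → Format B
Finance: Format B 61/90 = 67.8%, the hybrid format 269/484 = 55.6% → Format B
Retail: Format B 284/510 = 55.7%, the hybrid format 109/228 = 47.8% → Format B
Format B has the higher rate in all 3 groups.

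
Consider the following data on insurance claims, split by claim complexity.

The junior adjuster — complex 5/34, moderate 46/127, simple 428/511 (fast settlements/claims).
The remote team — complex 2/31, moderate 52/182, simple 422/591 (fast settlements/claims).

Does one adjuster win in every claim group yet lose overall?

No

Complex: the junior adjuster 5/34 = 14.7%, the remote team 2/31 = 6.5% → the junior adjuster
Moderate: the junior adjuster 46/127 = 36.2%, the remote team 52/182 = 28.6% → the junior adjuster
Simple: the junior adjuster 428/511 = 83.8%, the remote team 422/591 = 71.4% → the junior adjuster
Overall: the junior adjuster 479/672 = 71.3%, the remote team 476/804 = 59.2% → the junior adjuster
The junior adjuster wins overall and in every claim group — no reversal.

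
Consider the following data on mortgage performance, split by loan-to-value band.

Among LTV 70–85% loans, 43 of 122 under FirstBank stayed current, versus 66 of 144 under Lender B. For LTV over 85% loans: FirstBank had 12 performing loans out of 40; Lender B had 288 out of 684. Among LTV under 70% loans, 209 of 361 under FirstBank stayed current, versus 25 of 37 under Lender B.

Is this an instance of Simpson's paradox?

LTV 70–85%: FirstBank 43/122 = 35.2%, Lender B 66/144 = 45.8% → Lender B
LTV over 85%: FirstBank 12/40 = 30.0%, Lender B 288/684 = 42.1% → Lender B
LTV under 70%: FirstBank 209/361 = 57.9%, Lender B 25/37 = 67.6% → Lender B
Overall: FirstBank 264/523 = 50.5%, Lender B 379/865 = 43.8% → FirstBank
Lender B wins each loan-to-value group but FirstBank wins overall — the comparison reverses. Lender B's loans skew toward LTV over 85%, which has a lower base rate.

Yes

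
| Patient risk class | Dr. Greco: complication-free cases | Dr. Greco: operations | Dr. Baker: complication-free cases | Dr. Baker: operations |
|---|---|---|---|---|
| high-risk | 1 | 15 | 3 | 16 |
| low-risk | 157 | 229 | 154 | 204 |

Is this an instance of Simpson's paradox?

No

High-risk: Dr. Greco 1/15 = 6.7%, Dr. Baker 3/16 = 18.8% → Dr. Baker
Low-risk: Dr. Greco 157/229 = 68.6%, Dr. Baker 154/204 = 75.5% → Dr. Baker
Overall: Dr. Greco 158/244 = 64.8%, Dr. Baker 157/220 = 71.4% → Dr. Baker
Dr. Baker wins overall and in every patient risk group — no reversal.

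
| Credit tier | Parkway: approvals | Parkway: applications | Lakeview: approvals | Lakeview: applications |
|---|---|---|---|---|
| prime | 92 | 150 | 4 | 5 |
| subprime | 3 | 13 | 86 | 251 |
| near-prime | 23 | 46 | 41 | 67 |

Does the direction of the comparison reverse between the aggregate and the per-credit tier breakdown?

Yes

Prime: Parkway 92/150 = 61.3%, Lakeview 4/5 = 80.0% → Lakeview
Subprime: Parkway 3/13 = 23.1%, Lakeview 86/251 = 34.3% → Lakeview
Near-prime: Parkway 23/46 = 50.0%, Lakeview 41/67 = 61.2% → Lakeview
Overall: Parkway 118/209 = 56.5%, Lakeview 131/323 = 40.6% → Parkway
Lakeview wins each credit group but Parkway wins overall — the comparison reverses. Lakeview's applications skew toward subprime, which has a lower base rate.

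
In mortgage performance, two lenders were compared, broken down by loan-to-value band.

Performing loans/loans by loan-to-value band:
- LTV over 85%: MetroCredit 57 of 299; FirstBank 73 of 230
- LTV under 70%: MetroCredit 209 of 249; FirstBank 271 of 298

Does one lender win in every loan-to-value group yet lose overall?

No

LTV over 85%: MetroCredit 57/299 = 19.1%, FirstBank 73/230 = 31.7% → FirstBank
LTV under 70%: MetroCredit 209/249 = 83.9%, FirstBank 271/298 = 90.9% → FirstBank
Overall: MetroCredit 266/548 = 48.5%, FirstBank 344/528 = 65.2% → FirstBank
FirstBank wins overall and in every loan-to-value group — no reversal.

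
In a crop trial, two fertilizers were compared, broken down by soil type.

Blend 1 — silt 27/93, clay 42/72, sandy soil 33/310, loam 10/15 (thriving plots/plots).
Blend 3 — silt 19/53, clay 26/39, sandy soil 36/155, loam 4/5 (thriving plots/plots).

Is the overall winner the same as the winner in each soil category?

Yes

Silt: Blend 1 27/93 = 29.0%, Blend 3 19/53 = 35.8% → Blend 3
Clay: Blend 1 42/72 = 58.3%, Blend 3 26/39 = 66.7% → Blend 3
Sandy soil: Blend 1 33/310 = 10.6%, Blend 3 36/155 = 23.2% → Blend 3
Loam: Blend 1 10/15 = 66.7%, Blend 3 4/5 = 80.0% → Blend 3
Overall: Blend 1 112/490 = 22.9%, Blend 3 85/252 = 33.7% → Blend 3
Blend 3 wins overall and in every soil group — no reversal.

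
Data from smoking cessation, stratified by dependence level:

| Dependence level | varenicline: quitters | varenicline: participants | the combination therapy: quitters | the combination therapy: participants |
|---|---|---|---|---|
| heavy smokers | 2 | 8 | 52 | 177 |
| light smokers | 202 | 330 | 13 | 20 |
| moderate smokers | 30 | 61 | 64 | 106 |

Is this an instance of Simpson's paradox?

Yes

Heavy smokers: varenicline 2/8 = 25.0%, the combination therapy 52/177 = 29.4% → the combination therapy
Light smokers: varenicline 202/330 = 61.2%, the combination therapy 13/20 = 65.0% → the combination therapy
Moderate smokers: varenicline 30/61 = 49.2%, the combination therapy 64/106 = 60.4% → the combination therapy
Overall: varenicline 234/399 = 58.6%, the combination therapy 129/303 = 42.6% → varenicline
The combination therapy wins each dependence group but varenicline wins overall — the comparison reverses. The combination therapy's participants skew toward heavy smokers, which has a lower base rate.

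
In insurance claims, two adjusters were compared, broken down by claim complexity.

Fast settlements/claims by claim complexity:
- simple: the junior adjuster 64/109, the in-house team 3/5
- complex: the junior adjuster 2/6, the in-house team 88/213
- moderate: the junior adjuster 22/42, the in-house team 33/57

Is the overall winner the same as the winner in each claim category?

No

Simple: the junior adjuster 64/109 = 58.7%, the in-house team 3/5 = 60.0% → the in-house team
Complex: the junior adjuster 2/6 = 33.3%, the in-house team 88/213 = 41.3% → the in-house team
Moderate: the junior adjuster 22/42 = 52.4%, the in-house team 33/57 = 57.9% → the in-house team
Overall: the junior adjuster 88/157 = 56.1%, the in-house team 124/275 = 45.1% → the junior adjuster
The in-house team wins each claim group but the junior adjuster wins overall — the comparison reverses. The in-house team's claims skew toward complex, which has a lower base rate.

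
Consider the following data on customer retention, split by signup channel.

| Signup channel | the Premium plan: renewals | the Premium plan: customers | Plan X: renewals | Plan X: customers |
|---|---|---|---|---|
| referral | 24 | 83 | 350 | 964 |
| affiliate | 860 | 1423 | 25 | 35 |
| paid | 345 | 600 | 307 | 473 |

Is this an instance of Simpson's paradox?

Yes

Referral: the Premium plan 24/83 = 28.9%, Plan X 350/964 = 36.3% → Plan X
Affiliate: the Premium plan 860/1423 = 60.4%, Plan X 25/35 = 71.4% → Plan X
Paid: the Premium plan 345/600 = 57.5%, Plan X 307/473 = 64.9% → Plan X
Overall: the Premium plan 1229/2106 = 58.4%, Plan X 682/1472 = 46.3% → the Premium plan
Plan X wins each signup group but the Premium plan wins overall — the comparison reverses. Plan X's customers skew toward referral, which has a lower base rate.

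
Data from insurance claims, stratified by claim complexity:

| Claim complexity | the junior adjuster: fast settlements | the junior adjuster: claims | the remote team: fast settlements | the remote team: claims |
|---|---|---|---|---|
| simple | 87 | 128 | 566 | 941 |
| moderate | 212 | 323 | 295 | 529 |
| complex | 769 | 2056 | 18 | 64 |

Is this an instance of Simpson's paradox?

Simple: the junior adjuster 87/128 = 68.0%, the remote team 566/941 = 60.1% → the junior adjuster
Moderate: the junior adjuster 212/323 = 65.6%, the remote team 295/529 = 55.8% → the junior adjuster
Complex: the junior adjuster 769/2056 = 37.4%, the remote team 18/64 = 28.1% → the junior adjuster
Overall: the junior adjuster 1068/2507 = 42.6%, the remote team 879/1534 = 57.3% → the remote team
The junior adjuster wins each claim group but the remote team wins overall — the comparison reverses. The junior adjuster's claims skew toward complex, which has a lower base rate.

Yes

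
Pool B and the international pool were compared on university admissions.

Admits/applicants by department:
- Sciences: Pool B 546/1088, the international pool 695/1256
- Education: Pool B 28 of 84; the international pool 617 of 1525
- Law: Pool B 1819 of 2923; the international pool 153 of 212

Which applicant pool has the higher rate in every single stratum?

Sciences: Pool B 546/1088 = 50.2%, the international pool 695/1256 = 55.3% → the international pool
Education: Pool B 28/84 = 33.3%, the international pool 617/1525 = 40.5% → the international pool
Law: Pool B 1819/2923 = 62.2%, the international pool 153/212 = 72.2% → the international pool
The international pool has the higher rate in all 3 groups.

the international pool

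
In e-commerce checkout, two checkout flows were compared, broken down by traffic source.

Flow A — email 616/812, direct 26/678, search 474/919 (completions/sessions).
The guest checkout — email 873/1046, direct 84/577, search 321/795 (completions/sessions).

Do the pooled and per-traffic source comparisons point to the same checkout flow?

No

Email: Flow A 616/812 = 75.9%, the guest checkout 873/1046 = 83.5% → the guest checkout
Direct: Flow A 26/678 = 3.8%, the guest checkout 84/577 = 14.6% → the guest checkout
Search: Flow A 474/919 = 51.6%, the guest checkout 321/795 = 40.4% → Flow A
Overall: Flow A 1116/2409 = 46.3%, the guest checkout 1278/2418 = 52.9% → the guest checkout
Neither sweeps: Flow A wins 1 of 3 groups, the guest checkout wins 2. The guest checkout wins overall but not every group — no Simpson reversal.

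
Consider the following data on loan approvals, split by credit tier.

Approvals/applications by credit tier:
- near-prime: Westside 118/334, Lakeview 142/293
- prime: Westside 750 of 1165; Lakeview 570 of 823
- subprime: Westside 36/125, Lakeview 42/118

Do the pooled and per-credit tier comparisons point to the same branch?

Near-prime: Westside 118/334 = 35.3%, Lakeview 142/293 = 48.5% → Lakeview
Prime: Westside 750/1165 = 64.4%, Lakeview 570/823 = 69.3% → Lakeview
Subprime: Westside 36/125 = 28.8%, Lakeview 42/118 = 35.6% → Lakeview
Overall: Westside 904/1624 = 55.7%, Lakeview 754/1234 = 61.1% → Lakeview
Lakeview wins overall and in every credit group — no reversal.

Yes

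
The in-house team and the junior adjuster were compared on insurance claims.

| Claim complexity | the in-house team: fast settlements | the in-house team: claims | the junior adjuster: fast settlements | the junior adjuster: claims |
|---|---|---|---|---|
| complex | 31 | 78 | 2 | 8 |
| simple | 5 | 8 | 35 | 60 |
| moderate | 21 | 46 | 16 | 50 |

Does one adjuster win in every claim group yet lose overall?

Complex: the in-house team 31/78 = 39.7%, the junior adjuster 2/8 = 25.0% → the in-house team
Simple: the in-house team 5/8 = 62.5%, the junior adjuster 35/60 = 58.3% → the in-house team
Moderate: the in-house team 21/46 = 45.7%, the junior adjuster 16/50 = 32.0% → the in-house team
Overall: the in-house team 57/132 = 43.2%, the junior adjuster 53/118 = 44.9% → the junior adjuster
The in-house team wins each claim group but the junior adjuster wins overall — the comparison reverses. The in-house team's claims skew toward complex, which has a lower base rate.

Yes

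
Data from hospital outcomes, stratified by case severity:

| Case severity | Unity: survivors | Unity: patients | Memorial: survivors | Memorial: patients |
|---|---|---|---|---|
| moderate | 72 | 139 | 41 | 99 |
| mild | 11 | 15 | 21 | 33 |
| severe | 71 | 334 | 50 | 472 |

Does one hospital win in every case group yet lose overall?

No

Moderate: Unity 72/139 = 51.8%, Memorial 41/99 = 41.4% → Unity
Mild: Unity 11/15 = 73.3%, Memorial 21/33 = 63.6% → Unity
Severe: Unity 71/334 = 21.3%, Memorial 50/472 = 10.6% → Unity
Overall: Unity 154/488 = 31.6%, Memorial 112/604 = 18.5% → Unity
Unity wins overall and in every case group — no reversal.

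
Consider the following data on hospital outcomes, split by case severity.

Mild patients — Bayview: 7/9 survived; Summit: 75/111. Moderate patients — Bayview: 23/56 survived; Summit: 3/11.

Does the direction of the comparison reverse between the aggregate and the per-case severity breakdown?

Yes

Mild: Bayview 7/9 = 77.8%, Summit 75/111 = 67.6% → Bayview
Moderate: Bayview 23/56 = 41.1%, Summit 3/11 = 27.3% → Bayview
Overall: Bayview 30/65 = 46.2%, Summit 78/122 = 63.9% → Summit
Bayview wins each case group but Summit wins overall — the comparison reverses. Bayview's patients skew toward moderate, which has a lower base rate.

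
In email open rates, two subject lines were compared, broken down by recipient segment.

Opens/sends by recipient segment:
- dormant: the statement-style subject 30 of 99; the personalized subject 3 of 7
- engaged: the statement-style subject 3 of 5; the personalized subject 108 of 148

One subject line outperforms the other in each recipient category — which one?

the personalized subject

Dormant: the statement-style subject 30/99 = 30.3%, the personalized subject 3/7 = 42.9% → the personalized subject
Engaged: the statement-style subject 3/5 = 60.0%, the personalized subject 108/148 = 73.0% → the personalized subject
The personalized subject has the higher rate in both groups.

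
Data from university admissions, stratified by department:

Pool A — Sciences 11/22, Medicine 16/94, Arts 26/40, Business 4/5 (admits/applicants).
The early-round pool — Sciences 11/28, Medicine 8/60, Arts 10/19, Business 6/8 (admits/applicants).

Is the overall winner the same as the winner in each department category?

Yes

Sciences: Pool A 11/22 = 50.0%, the early-round pool 11/28 = 39.3% → Pool A
Medicine: Pool A 16/94 = 17.0%, the early-round pool 8/60 = 13.3% → Pool A
Arts: Pool A 26/40 = 65.0%, the early-round pool 10/19 = 52.6% → Pool A
Business: Pool A 4/5 = 80.0%, the early-round pool 6/8 = 75.0% → Pool A
Overall: Pool A 57/161 = 35.4%, the early-round pool 35/115 = 30.4% → Pool A
Pool A wins overall and in every department group — no reversal.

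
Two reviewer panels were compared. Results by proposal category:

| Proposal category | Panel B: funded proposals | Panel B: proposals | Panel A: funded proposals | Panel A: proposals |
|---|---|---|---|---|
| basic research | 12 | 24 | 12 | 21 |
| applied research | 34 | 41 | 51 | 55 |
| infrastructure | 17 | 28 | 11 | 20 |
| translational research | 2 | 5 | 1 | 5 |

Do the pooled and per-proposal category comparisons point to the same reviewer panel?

Basic research: Panel B 12/24 = 50.0%, Panel A 12/21 = 57.1% → Panel A
Applied research: Panel B 34/41 = 82.9%, Panel A 51/55 = 92.7% → Panel A
Infrastructure: Panel B 17/28 = 60.7%, Panel A 11/20 = 55.0% → Panel B
Translational research: Panel B 2/5 = 40.0%, Panel A 1/5 = 20.0% → Panel B
Overall: Panel B 65/98 = 66.3%, Panel A 75/101 = 74.3% → Panel A
Neither sweeps: Panel B wins 2 of 4 groups, Panel A wins 2. Panel A wins overall but not every group — no Simpson reversal.

No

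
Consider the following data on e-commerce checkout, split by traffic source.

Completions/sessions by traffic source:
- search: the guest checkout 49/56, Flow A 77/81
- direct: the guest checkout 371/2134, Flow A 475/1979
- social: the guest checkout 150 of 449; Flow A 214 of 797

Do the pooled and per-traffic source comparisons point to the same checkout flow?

Search: the guest checkout 49/56 = 87.5%, Flow A 77/81 = 95.1% → Flow A
Direct: the guest checkout 371/2134 = 17.4%, Flow A 475/1979 = 24.0% → Flow A
Social: the guest checkout 150/449 = 33.4%, Flow A 214/797 = 26.9% → the guest checkout
Overall: the guest checkout 570/2639 = 21.6%, Flow A 766/2857 = 26.8% → Flow A
Neither sweeps: the guest checkout wins 1 of 3 groups, Flow A wins 2. Flow A wins overall but not every group — no Simpson reversal.

No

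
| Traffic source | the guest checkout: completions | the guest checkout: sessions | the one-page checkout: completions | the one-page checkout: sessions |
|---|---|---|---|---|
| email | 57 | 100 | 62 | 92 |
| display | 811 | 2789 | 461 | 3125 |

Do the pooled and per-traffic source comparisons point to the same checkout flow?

Email: the guest checkout 57/100 = 57.0%, the one-page checkout 62/92 = 67.4% → the one-page checkout
Display: the guest checkout 811/2789 = 29.1%, the one-page checkout 461/3125 = 14.8% → the guest checkout
Overall: the guest checkout 868/2889 = 30.0%, the one-page checkout 523/3217 = 16.3% → the guest checkout
Neither sweeps: the guest checkout wins 1 of 2 groups, the one-page checkout wins 1. The guest checkout wins overall but not every group — no Simpson reversal.

No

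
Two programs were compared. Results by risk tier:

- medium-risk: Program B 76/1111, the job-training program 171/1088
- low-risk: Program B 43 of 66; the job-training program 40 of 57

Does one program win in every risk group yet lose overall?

No

Medium-risk: Program B 76/1111 = 6.8%, the job-training program 171/1088 = 15.7% → the job-training program
Low-risk: Program B 43/66 = 65.2%, the job-training program 40/57 = 70.2% → the job-training program
Overall: Program B 119/1177 = 10.1%, the job-training program 211/1145 = 18.4% → the job-training program
The job-training program wins overall and in every risk group — no reversal.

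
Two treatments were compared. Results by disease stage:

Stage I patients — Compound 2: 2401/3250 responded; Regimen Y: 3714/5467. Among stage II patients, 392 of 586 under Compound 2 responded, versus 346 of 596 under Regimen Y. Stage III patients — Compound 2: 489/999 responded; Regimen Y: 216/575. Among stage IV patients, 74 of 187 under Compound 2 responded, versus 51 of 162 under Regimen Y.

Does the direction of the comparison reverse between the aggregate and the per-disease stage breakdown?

Stage I: Compound 2 2401/3250 = 73.9%, Regimen Y 3714/5467 = 67.9% → Compound 2
Stage II: Compound 2 392/586 = 66.9%, Regimen Y 346/596 = 58.1% → Compound 2
Stage III: Compound 2 489/999 = 48.9%, Regimen Y 216/575 = 37.6% → Compound 2
Stage IV: Compound 2 74/187 = 39.6%, Regimen Y 51/162 = 31.5% → Compound 2
Overall: Compound 2 3356/5022 = 66.8%, Regimen Y 4327/6800 = 63.6% → Compound 2
Compound 2 wins overall and in every disease group — no reversal.

No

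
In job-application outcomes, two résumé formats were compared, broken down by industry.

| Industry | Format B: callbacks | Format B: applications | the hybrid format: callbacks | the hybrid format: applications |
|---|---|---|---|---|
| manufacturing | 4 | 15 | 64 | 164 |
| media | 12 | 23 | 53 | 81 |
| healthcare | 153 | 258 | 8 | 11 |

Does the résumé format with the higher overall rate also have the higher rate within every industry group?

No

Manufacturing: Format B 4/15 = 26.7%, the hybrid format 64/164 = 39.0% → the hybrid format
Media: Format B 12/23 = 52.2%, the hybrid format 53/81 = 65.4% → the hybrid format
Healthcare: Format B 153/258 = 59.3%, the hybrid format 8/11 = 72.7% → the hybrid format
Overall: Format B 169/296 = 57.1%, the hybrid format 125/256 = 48.8% → Format B
The hybrid format wins each industry group but Format B wins overall — the comparison reverses. The hybrid format's applications skew toward manufacturing, which has a lower base rate.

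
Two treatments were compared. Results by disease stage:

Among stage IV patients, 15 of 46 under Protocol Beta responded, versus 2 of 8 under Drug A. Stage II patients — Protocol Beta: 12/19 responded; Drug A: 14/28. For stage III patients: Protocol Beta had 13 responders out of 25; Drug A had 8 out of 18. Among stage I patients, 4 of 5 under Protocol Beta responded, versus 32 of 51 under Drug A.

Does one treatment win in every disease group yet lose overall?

Yes

Stage IV: Protocol Beta 15/46 = 32.6%, Drug A 2/8 = 25.0% → Protocol Beta
Stage II: Protocol Beta 12/19 = 63.2%, Drug A 14/28 = 50.0% → Protocol Beta
Stage III: Protocol Beta 13/25 = 52.0%, Drug A 8/18 = 44.4% → Protocol Beta
Stage I: Protocol Beta 4/5 = 80.0%, Drug A 32/51 = 62.7% → Protocol Beta
Overall: Protocol Beta 44/95 = 46.3%, Drug A 56/105 = 53.3% → Drug A
Protocol Beta wins each disease group but Drug A wins overall — the comparison reverses. Protocol Beta's patients skew toward stage IV, which has a lower base rate.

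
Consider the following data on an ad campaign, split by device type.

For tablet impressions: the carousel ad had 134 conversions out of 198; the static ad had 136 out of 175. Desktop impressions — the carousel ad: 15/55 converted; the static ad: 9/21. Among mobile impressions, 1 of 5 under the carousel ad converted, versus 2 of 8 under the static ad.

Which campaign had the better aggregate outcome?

the static ad

Tablet: the carousel ad 134/198 = 67.7%, the static ad 136/175 = 77.7% → the static ad
Desktop: the carousel ad 15/55 = 27.3%, the static ad 9/21 = 42.9% → the static ad
Mobile: the carousel ad 1/5 = 20.0%, the static ad 2/8 = 25.0% → the static ad
Overall: the carousel ad 150/258 = 58.1%, the static ad 147/204 = 72.1% → the static ad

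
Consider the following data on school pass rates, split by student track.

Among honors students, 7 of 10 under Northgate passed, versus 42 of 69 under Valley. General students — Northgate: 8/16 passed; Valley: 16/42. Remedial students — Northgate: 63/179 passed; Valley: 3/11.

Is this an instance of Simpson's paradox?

Yes

Honors: Northgate 7/10 = 70.0%, Valley 42/69 = 60.9% → Northgate
General: Northgate 8/16 = 50.0%, Valley 16/42 = 38.1% → Northgate
Remedial: Northgate 63/179 = 35.2%, Valley 3/11 = 27.3% → Northgate
Overall: Northgate 78/205 = 38.0%, Valley 61/122 = 50.0% → Valley
Northgate wins each student group but Valley wins overall — the comparison reverses. Northgate's students skew toward remedial, which has a lower base rate.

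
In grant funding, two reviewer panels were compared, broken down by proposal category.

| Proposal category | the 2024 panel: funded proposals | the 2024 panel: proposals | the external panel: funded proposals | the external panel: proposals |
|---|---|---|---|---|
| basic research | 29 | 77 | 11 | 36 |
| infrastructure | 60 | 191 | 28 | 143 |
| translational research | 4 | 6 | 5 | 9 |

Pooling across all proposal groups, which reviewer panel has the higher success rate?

the 2024 panel

Basic research: the 2024 panel 29/77 = 37.7%, the external panel 11/36 = 30.6% → the 2024 panel
Infrastructure: the 2024 panel 60/191 = 31.4%, the external panel 28/143 = 19.6% → the 2024 panel
Translational research: the 2024 panel 4/6 = 66.7%, the external panel 5/9 = 55.6% → the 2024 panel
Overall: the 2024 panel 93/274 = 33.9%, the external panel 44/188 = 23.4% → the 2024 panel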